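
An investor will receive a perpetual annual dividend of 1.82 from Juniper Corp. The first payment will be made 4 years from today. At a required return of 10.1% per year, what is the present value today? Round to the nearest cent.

13.50

Value at end of year 3: C / r = 1.82 / 0.101 = 18.0198
Discount to today: PV = 18.0198 / (1 + 0.101)^3 = 18.0198 / 1.334633 = 13.50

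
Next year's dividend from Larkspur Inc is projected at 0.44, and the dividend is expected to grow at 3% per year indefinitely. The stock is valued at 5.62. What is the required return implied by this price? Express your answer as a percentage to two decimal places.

P = D₁/(r − g) ⇒ r = D₁/P + g = 0.4400/5.62 + 0.03 = 0.078292 + 0.03 = 0.108292

10.83%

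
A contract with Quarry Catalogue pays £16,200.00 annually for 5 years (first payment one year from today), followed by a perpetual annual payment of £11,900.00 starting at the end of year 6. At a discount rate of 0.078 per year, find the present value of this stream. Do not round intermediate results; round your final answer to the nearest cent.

PV of 5-year annuity: £16,200.00 × [1 − (1+0.078)^−5] / 0.078 = 65024.29636
Perpetuity value at year 5: £11,900.00 / 0.078 = 152564.10256
PV of perpetuity: 152564.10256 / (1+0.078)^5 = 104799.34166
Total PV = 65024.29636 + 104799.34166 = 169823.63802

£169823.64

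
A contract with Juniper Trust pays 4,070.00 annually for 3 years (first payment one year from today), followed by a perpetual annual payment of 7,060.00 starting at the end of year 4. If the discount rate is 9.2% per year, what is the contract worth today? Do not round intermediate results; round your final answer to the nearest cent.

PV of 3-year annuity: 4,070.00 × [1 − (1+0.092)^−3] / 0.092 = 10265.75748
Perpetuity value at year 3: 7,060.00 / 0.092 = 76739.13043
PV of perpetuity: 76739.13043 / (1+0.092)^3 = 58931.69854
Total PV = 10265.75748 + 58931.69854 = 69197.45602

69197.46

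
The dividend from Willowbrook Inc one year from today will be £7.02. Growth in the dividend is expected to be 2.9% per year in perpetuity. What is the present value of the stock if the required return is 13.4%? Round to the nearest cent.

£66.86

Growing perpetuity: P = D₁ / (r − g) = £7.0200 / (0.134 − 0.029) = £66.86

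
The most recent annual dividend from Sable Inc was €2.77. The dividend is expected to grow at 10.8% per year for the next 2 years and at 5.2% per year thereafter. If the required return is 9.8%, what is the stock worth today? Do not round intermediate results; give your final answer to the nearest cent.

D_1 = 3.06916
D_2 = 3.40063
Terminal value at year 2: TV = D_2×(1+g_2)/(r−g_2) = 3.57746/0.046 = 77.77091
P_0 = D_1/(1+r)^1 + D_2/(1+r)^2 + TV/(1+r)^2
    = 2.79523 + 2.82069 + 64.50784 = 70.12376

€70.12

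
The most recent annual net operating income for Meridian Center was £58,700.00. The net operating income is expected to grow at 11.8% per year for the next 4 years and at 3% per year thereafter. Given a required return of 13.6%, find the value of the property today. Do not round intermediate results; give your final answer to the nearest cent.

D_1 = 65626.60000
D_2 = 73370.53880
D_3 = 82028.26238
D_4 = 91707.59734
Terminal value at year 4: TV = D_4×(1+g_2)/(r−g_2) = 94458.82526/0.106 = 891120.99301
P_0 = D_1/(1+r)^1 + D_2/(1+r)^2 + D_3/(1+r)^3 + D_4/(1+r)^4 + TV/(1+r)^4
    = 57769.89437 + 56854.52632 + 55953.66235 + 55067.07263 + 535085.70572 = 760730.86139

£760730.86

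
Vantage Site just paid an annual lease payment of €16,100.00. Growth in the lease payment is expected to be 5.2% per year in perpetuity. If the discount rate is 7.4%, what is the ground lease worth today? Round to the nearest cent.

D₁ = D₀ × (1 + g) = €16,100.00 × 1.052 = €16,937.2000
Growing perpetuity: P = D₁ / (r − g) = €16,937.2000 / (0.074 − 0.052) = €769,872.73

€769872.73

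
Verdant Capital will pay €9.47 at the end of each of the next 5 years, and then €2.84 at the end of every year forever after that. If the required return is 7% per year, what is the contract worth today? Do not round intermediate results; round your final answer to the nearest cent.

€67.76

PV of 5-year annuity: €9.47 × [1 − (1+0.07)^−5] / 0.07 = 38.82887
Perpetuity value at year 5: €2.84 / 0.07 = 40.57143
PV of perpetuity: 40.57143 / (1+0.07)^5 = 28.92687
Total PV = 38.82887 + 28.92687 = 67.75574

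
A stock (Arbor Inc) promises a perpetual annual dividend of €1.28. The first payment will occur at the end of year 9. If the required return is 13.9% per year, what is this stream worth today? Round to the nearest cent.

€3.25

Value at end of year 8: C / r = €1.28 / 0.139 = €9.2086
Discount to today: PV = €9.2086 / (1 + 0.139)^8 = €9.2086 / 2.832630 = €3.25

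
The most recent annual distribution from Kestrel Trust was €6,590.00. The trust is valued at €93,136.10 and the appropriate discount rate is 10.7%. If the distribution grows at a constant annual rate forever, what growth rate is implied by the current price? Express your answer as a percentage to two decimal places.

P = D₀(1+g)/(r−g) ⇒ P(r−g) = D₀(1+g) ⇒ g(P+D₀) = P·r − D₀
g = (P·r − D₀)/(P + D₀) = (€93,136.10×0.107 − €6,590.00) / (€93,136.10 + €6,590.00) = 0.033848

3.38%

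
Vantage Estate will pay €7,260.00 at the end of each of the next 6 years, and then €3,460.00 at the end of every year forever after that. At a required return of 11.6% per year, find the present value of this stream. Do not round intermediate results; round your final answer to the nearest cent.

PV of 6-year annuity: €7,260.00 × [1 − (1+0.116)^−6] / 0.116 = 30190.05222
Perpetuity value at year 6: €3,460.00 / 0.116 = 29827.58621
PV of perpetuity: 29827.58621 / (1+0.116)^6 = 15439.48969
Total PV = 30190.05222 + 15439.48969 = 45629.54191

€45629.54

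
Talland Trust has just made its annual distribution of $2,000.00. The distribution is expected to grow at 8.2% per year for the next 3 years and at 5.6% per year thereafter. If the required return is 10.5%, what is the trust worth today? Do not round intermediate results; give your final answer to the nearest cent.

D_1 = 2164.00000
D_2 = 2341.44800
D_3 = 2533.44674
Terminal value at year 3: TV = D_3×(1+g_2)/(r−g_2) = 2675.31975/0.049 = 54598.36231
P_0 = D_1/(1+r)^1 + D_2/(1+r)^2 + D_3/(1+r)^3 + TV/(1+r)^3
    = 1958.37104 + 1917.60857 + 1877.69454 + 40466.23340 = 46219.90755

$46219.91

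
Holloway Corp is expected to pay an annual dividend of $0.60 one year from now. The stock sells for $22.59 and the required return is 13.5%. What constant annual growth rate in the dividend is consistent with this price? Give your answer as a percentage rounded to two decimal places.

P = D₁/(r−g) ⇒ g = r − D₁/P = 0.135 − $0.60/$22.59 = 0.108440

10.84%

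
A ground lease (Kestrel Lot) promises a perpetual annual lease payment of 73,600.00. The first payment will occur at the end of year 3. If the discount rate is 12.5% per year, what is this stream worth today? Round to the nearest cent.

465224.69

Value at end of year 2: C / r = 73,600.00 / 0.125 = 588,800.0000
Discount to today: PV = 588,800.0000 / (1 + 0.125)^2 = 588,800.0000 / 1.265625 = 465,224.69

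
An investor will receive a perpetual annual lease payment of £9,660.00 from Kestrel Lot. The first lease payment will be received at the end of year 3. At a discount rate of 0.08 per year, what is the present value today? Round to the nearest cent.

£103523.66

Value at end of year 2: C / r = £9,660.00 / 0.08 = £120,750.0000
Discount to today: PV = £120,750.0000 / (1 + 0.08)^2 = £120,750.0000 / 1.166400 = £103,523.66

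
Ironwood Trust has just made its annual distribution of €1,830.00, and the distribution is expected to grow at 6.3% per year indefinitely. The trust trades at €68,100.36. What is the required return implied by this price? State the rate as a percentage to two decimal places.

D₁ = €1,830.00 × 1.063 = €1,945.2900
P = D₁/(r − g) ⇒ r = D₁/P + g = €1,945.2900/€68,100.36 + 0.063 = 0.028565 + 0.063 = 0.091565

9.16%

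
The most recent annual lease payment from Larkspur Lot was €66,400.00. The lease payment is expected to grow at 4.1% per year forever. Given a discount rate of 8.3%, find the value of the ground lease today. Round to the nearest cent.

€1645771.43

D₁ = D₀ × (1 + g) = €66,400.00 × 1.041 = €69,122.4000
Growing perpetuity: P = D₁ / (r − g) = €69,122.4000 / (0.083 − 0.041) = €1,645,771.43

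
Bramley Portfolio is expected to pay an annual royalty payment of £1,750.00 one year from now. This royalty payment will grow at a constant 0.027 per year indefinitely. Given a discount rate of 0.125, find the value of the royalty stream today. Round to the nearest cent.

Growing perpetuity: P = D₁ / (r − g) = £1,750.0000 / (0.125 − 0.027) = £17,857.14

£17857.14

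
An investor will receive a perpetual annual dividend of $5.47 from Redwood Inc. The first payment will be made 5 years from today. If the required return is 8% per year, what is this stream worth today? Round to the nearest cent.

Value at end of year 4: C / r = $5.47 / 0.08 = $68.3750
Discount to today: PV = $68.3750 / (1 + 0.08)^4 = $68.3750 / 1.360489 = $50.26

$50.26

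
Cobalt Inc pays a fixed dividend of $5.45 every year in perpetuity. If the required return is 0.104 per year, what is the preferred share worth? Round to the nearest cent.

$52.40

Level perpetuity: PV = C / r = $5.45 / 0.104 = $52.40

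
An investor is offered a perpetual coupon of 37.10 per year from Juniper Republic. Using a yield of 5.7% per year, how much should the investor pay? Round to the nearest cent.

Level perpetuity: PV = C / r = 37.10 / 0.057 = 650.88

650.88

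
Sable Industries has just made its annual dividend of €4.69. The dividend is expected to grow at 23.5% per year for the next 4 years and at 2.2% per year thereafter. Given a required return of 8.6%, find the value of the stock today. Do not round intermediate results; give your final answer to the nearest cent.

D_1 = 5.79215
D_2 = 7.15331
D_3 = 8.83433
D_4 = 10.91040
Terminal value at year 4: TV = D_4×(1+g_2)/(r−g_2) = 11.15043/0.064 = 174.22545
P_0 = D_1/(1+r)^1 + D_2/(1+r)^2 + D_3/(1+r)^3 + D_4/(1+r)^4 + TV/(1+r)^4
    = 5.33347 + 6.06523 + 6.89738 + 7.84371 + 125.25420 = 151.39399

€151.39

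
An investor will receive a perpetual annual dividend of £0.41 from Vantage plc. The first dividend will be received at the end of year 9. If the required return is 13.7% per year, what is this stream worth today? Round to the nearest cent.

Value at end of year 8: C / r = £0.41 / 0.137 = £2.9927
Discount to today: PV = £2.9927 / (1 + 0.137)^8 = £2.9927 / 2.793082 = £1.07

£1.07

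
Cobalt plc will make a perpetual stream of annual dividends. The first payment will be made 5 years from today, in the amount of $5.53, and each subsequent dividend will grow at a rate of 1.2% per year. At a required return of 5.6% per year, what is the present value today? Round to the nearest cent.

Value at end of year 4: C₁ / (r − g) = $5.53 / (0.056 − 0.012) = $125.6818
Discount to today: PV = $125.6818 / (1 + 0.056)^4 = $125.6818 / 1.243528 = $101.07

$101.07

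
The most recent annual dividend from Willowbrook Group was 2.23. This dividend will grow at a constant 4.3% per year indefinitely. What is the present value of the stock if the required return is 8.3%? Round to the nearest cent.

58.15

D₁ = D₀ × (1 + g) = 2.23 × 1.043 = 2.3259
Growing perpetuity: P = D₁ / (r − g) = 2.3259 / (0.083 − 0.043) = 58.15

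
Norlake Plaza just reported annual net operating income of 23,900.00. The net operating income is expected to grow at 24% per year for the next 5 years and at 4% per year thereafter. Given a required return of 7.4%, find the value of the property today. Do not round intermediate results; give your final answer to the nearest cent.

1687558.19

D_1 = 29636.00000
D_2 = 36748.64000
D_3 = 45568.31360
D_4 = 56504.70886
D_5 = 70065.83899
Terminal value at year 5: TV = D_5×(1+g_2)/(r−g_2) = 72868.47255/0.034 = 2143190.36915
P_0 = D_1/(1+r)^1 + D_2/(1+r)^2 + D_3/(1+r)^3 + D_4/(1+r)^4 + D_5/(1+r)^5 + TV/(1+r)^5
    = 27594.04097 + 31859.04171 + 36783.25114 + 42468.55811 + 49032.59968 + 1499820.69624 = 1687558.18787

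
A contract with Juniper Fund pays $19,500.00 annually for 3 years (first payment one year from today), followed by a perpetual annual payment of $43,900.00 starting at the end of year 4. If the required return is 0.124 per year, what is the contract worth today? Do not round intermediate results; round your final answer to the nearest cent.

$295828.06

PV of 3-year annuity: $19,500.00 × [1 − (1+0.124)^−3] / 0.124 = 46515.64890
Perpetuity value at year 3: $43,900.00 / 0.124 = 354032.25806
PV of perpetuity: 354032.25806 / (1+0.124)^3 = 249312.41259
Total PV = 46515.64890 + 249312.41259 = 295828.06149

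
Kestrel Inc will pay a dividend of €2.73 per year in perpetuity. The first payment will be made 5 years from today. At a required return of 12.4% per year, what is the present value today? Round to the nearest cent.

€13.79

Value at end of year 4: C / r = €2.73 / 0.124 = €22.0161
Discount to today: PV = €22.0161 / (1 + 0.124)^4 = €22.0161 / 1.596119 = €13.79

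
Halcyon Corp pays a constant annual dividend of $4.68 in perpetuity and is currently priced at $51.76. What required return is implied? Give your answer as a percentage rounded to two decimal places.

9.04%

P = C/r ⇒ r = C/P = $4.68/$51.76 = 0.090417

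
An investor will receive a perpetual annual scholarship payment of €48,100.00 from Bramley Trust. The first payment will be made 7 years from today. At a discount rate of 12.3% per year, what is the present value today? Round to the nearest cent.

Value at end of year 6: C / r = €48,100.00 / 0.123 = €391,056.9106
Discount to today: PV = €391,056.9106 / (1 + 0.123)^6 = €391,056.9106 / 2.005758 = €194,967.14

€194967.14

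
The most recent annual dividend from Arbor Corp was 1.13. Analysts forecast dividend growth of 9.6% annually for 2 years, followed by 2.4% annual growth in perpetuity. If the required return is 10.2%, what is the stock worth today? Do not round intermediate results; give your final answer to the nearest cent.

D_1 = 1.23848
D_2 = 1.35737
Terminal value at year 2: TV = D_2×(1+g_2)/(r−g_2) = 1.38995/0.078 = 17.81989
P_0 = D_1/(1+r)^1 + D_2/(1+r)^2 + TV/(1+r)^2
    = 1.12385 + 1.11773 + 14.67377 = 16.91535

16.92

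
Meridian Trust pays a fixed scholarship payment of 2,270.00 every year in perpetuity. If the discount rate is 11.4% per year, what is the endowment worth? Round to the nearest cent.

19912.28

Level perpetuity: PV = C / r = 2,270.00 / 0.114 = 19,912.28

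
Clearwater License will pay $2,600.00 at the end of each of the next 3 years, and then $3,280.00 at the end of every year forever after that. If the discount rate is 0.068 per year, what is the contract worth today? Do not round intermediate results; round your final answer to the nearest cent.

PV of 3-year annuity: $2,600.00 × [1 − (1+0.068)^−3] / 0.068 = 6848.23126
Perpetuity value at year 3: $3,280.00 / 0.068 = 48235.29412
PV of perpetuity: 48235.29412 / (1+0.068)^3 = 39595.98699
Total PV = 6848.23126 + 39595.98699 = 46444.21825

$46444.22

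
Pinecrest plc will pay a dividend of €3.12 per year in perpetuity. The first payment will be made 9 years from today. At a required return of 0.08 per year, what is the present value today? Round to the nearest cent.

€21.07

Value at end of year 8: C / r = €3.12 / 0.08 = €39.0000
Discount to today: PV = €39.0000 / (1 + 0.08)^8 = €39.0000 / 1.850930 = €21.07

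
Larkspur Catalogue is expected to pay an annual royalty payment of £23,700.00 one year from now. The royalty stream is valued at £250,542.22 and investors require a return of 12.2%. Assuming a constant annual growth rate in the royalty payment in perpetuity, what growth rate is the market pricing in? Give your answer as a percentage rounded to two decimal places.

2.74%

P = D₁/(r−g) ⇒ g = r − D₁/P = 0.122 − £23,700.00/£250,542.22 = 0.027405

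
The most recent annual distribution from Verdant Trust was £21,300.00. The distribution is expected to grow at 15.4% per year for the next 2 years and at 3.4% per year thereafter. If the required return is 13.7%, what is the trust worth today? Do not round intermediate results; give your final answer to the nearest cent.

£263829.29

D_1 = 24580.20000
D_2 = 28365.55080
Terminal value at year 2: TV = D_2×(1+g_2)/(r−g_2) = 29329.97953/0.103 = 284757.08279
P_0 = D_1/(1+r)^1 + D_2/(1+r)^2 + TV/(1+r)^2
    = 21618.46966 + 21941.70095 + 220269.11443 = 263829.28504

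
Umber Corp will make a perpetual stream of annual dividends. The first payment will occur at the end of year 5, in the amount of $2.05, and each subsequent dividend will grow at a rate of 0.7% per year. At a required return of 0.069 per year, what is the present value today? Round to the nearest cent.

Value at end of year 4: C₁ / (r − g) = $2.05 / (0.069 − 0.007) = $33.0645
Discount to today: PV = $33.0645 / (1 + 0.069)^4 = $33.0645 / 1.305903 = $25.32

$25.32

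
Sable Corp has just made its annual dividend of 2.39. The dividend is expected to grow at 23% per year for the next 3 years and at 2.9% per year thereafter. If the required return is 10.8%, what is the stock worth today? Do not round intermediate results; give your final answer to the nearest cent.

D_1 = 2.93970
D_2 = 3.61583
D_3 = 4.44747
Terminal value at year 3: TV = D_3×(1+g_2)/(r−g_2) = 4.57645/0.079 = 57.92973
P_0 = D_1/(1+r)^1 + D_2/(1+r)^2 + D_3/(1+r)^3 + TV/(1+r)^3
    = 2.65316 + 2.94529 + 3.26959 + 42.58751 = 51.45556

51.46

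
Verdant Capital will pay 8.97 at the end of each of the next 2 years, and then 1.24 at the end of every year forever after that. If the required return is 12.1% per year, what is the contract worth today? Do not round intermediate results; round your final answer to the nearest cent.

23.29

PV of 2-year annuity: 8.97 × [1 − (1+0.121)^−2] / 0.121 = 15.13986
Perpetuity value at year 2: 1.24 / 0.121 = 10.24793
PV of perpetuity: 10.24793 / (1+0.121)^2 = 8.15502
Total PV = 15.13986 + 8.15502 = 23.29488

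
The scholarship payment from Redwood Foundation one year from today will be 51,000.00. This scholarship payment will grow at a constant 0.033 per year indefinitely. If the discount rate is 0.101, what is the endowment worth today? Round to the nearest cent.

Growing perpetuity: P = D₁ / (r − g) = 51,000.0000 / (0.101 − 0.033) = 750,000.00

750000.00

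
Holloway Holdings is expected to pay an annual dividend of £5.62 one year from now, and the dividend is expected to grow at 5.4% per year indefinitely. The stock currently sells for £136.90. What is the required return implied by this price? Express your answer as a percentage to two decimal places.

P = D₁/(r − g) ⇒ r = D₁/P + g = £5.6200/£136.90 + 0.054 = 0.041052 + 0.054 = 0.095052

9.51%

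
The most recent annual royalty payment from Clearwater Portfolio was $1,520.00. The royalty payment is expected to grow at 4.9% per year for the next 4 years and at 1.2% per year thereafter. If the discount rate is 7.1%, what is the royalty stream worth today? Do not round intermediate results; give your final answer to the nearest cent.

D_1 = 1594.48000
D_2 = 1672.60952
D_3 = 1754.56739
D_4 = 1840.54119
Terminal value at year 4: TV = D_4×(1+g_2)/(r−g_2) = 1862.62768/0.059 = 31569.96072
P_0 = D_1/(1+r)^1 + D_2/(1+r)^2 + D_3/(1+r)^3 + D_4/(1+r)^4 + TV/(1+r)^4
    = 1488.77684 + 1458.19506 + 1428.24147 + 1398.90318 + 23994.74607 = 29768.86263

$29768.86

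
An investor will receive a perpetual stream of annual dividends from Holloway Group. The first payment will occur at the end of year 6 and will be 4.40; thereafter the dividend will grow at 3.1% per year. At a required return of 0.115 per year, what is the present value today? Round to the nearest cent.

30.39

Value at end of year 5: C₁ / (r − g) = 4.40 / (0.115 − 0.031) = 52.3810
Discount to today: PV = 52.3810 / (1 + 0.115)^5 = 52.3810 / 1.723353 = 30.39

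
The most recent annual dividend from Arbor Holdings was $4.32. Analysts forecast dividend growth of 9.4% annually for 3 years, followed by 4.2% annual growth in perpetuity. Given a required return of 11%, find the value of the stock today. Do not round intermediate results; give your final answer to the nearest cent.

$75.97

D_1 = 4.72608
D_2 = 5.17033
D_3 = 5.65634
Terminal value at year 3: TV = D_3×(1+g_2)/(r−g_2) = 5.89391/0.068 = 86.67513
P_0 = D_1/(1+r)^1 + D_2/(1+r)^2 + D_3/(1+r)^3 + TV/(1+r)^3
    = 4.25773 + 4.19636 + 4.13587 + 63.37611 = 75.96607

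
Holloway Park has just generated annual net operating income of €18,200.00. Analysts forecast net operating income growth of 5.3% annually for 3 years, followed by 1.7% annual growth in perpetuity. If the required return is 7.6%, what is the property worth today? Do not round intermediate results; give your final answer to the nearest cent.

D_1 = 19164.60000
D_2 = 20180.32380
D_3 = 21249.88096
Terminal value at year 3: TV = D_3×(1+g_2)/(r−g_2) = 21611.12894/0.059 = 366290.32098
P_0 = D_1/(1+r)^1 + D_2/(1+r)^2 + D_3/(1+r)^3 + TV/(1+r)^3
    = 17810.96654 + 17430.24886 + 17057.66919 + 294027.95871 = 346326.84329

€346326.84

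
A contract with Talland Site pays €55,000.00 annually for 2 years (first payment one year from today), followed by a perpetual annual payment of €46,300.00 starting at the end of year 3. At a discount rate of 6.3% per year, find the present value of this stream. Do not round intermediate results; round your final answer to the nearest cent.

€750804.35

PV of 2-year annuity: €55,000.00 × [1 − (1+0.063)^−2] / 0.063 = 100414.25915
Perpetuity value at year 2: €46,300.00 / 0.063 = 734920.63492
PV of perpetuity: 734920.63492 / (1+0.063)^2 = 650390.08585
Total PV = 100414.25915 + 650390.08585 = 750804.34500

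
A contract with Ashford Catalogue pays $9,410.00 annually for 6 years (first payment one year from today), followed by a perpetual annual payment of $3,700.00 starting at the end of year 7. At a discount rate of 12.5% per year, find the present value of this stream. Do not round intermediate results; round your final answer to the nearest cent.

$52747.42

PV of 6-year annuity: $9,410.00 × [1 − (1+0.125)^−6] / 0.125 = 38146.62053
Perpetuity value at year 6: $3,700.00 / 0.125 = 29600.00000
PV of perpetuity: 29600.00000 / (1+0.125)^6 = 14600.79745
Total PV = 38146.62053 + 14600.79745 = 52747.41798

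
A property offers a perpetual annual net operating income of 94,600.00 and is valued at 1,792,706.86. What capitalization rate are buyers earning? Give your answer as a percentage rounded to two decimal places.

5.28%

P = C/r ⇒ r = C/P = 94,600.00/1,792,706.86 = 0.052769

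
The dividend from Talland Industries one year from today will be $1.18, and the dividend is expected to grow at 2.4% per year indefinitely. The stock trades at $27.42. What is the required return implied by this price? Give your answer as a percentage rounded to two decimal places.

P = D₁/(r − g) ⇒ r = D₁/P + g = $1.1800/$27.42 + 0.024 = 0.043034 + 0.024 = 0.067034

6.70%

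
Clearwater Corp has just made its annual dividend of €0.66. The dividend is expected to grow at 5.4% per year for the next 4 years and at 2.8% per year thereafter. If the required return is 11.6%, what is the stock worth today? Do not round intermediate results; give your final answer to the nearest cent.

€8.43

D_1 = 0.69564
D_2 = 0.73320
D_3 = 0.77280
D_4 = 0.81453
Terminal value at year 4: TV = D_4×(1+g_2)/(r−g_2) = 0.83734/0.088 = 9.51518
P_0 = D_1/(1+r)^1 + D_2/(1+r)^2 + D_3/(1+r)^3 + D_4/(1+r)^4 + TV/(1+r)^4
    = 0.62333 + 0.58870 + 0.55600 + 0.52511 + 6.13423 = 8.42737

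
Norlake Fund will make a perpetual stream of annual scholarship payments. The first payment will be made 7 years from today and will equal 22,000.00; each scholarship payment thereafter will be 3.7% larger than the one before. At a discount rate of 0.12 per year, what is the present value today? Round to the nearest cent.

134287.77

Value at end of year 6: C₁ / (r − g) = 22,000.00 / (0.12 − 0.037) = 265,060.2410
Discount to today: PV = 265,060.2410 / (1 + 0.12)^6 = 265,060.2410 / 1.973823 = 134,287.77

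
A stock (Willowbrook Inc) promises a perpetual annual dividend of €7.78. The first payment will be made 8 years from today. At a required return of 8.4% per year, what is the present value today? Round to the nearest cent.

Value at end of year 7: C / r = €7.78 / 0.084 = €92.6190
Discount to today: PV = €92.6190 / (1 + 0.084)^7 = €92.6190 / 1.758754 = €52.66

€52.66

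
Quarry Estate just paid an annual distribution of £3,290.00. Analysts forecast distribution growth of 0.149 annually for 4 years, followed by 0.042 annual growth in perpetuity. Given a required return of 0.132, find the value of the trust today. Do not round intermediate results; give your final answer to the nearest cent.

D_1 = 3780.21000
D_2 = 4343.46129
D_3 = 4990.63702
D_4 = 5734.24194
Terminal value at year 4: TV = D_4×(1+g_2)/(r−g_2) = 5975.08010/0.09 = 66389.77889
P_0 = D_1/(1+r)^1 + D_2/(1+r)^2 + D_3/(1+r)^3 + D_4/(1+r)^4 + TV/(1+r)^4
    = 3339.40813 + 3389.55825 + 3440.46151 + 3492.12922 + 40431.09605 = 54092.65315

£54092.65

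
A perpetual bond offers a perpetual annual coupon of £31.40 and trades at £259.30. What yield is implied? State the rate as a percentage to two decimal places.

12.11%

P = C/r ⇒ r = C/P = £31.40/£259.30 = 0.121095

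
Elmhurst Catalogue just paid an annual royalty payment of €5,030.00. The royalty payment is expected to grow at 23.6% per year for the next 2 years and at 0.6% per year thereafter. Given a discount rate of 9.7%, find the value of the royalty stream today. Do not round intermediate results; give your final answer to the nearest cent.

€82643.63

D_1 = 6217.08000
D_2 = 7684.31088
Terminal value at year 2: TV = D_2×(1+g_2)/(r−g_2) = 7730.41675/0.091 = 84949.63456
P_0 = D_1/(1+r)^1 + D_2/(1+r)^2 + TV/(1+r)^2
    = 5667.34731 + 6385.45239 + 70590.82537 = 82643.62507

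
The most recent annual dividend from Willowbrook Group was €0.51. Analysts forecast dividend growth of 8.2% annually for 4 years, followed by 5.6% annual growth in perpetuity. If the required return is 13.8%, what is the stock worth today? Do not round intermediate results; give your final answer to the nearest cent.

€7.17

D_1 = 0.55182
D_2 = 0.59707
D_3 = 0.64603
D_4 = 0.69900
Terminal value at year 4: TV = D_4×(1+g_2)/(r−g_2) = 0.73815/0.082 = 9.00180
P_0 = D_1/(1+r)^1 + D_2/(1+r)^2 + D_3/(1+r)^3 + D_4/(1+r)^4 + TV/(1+r)^4
    = 0.48490 + 0.46104 + 0.43835 + 0.41678 + 5.36735 = 7.16844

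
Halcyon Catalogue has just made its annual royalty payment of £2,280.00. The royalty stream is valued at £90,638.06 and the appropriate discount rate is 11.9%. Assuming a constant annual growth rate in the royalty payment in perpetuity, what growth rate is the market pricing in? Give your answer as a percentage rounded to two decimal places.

P = D₀(1+g)/(r−g) ⇒ P(r−g) = D₀(1+g) ⇒ g(P+D₀) = P·r − D₀
g = (P·r − D₀)/(P + D₀) = (£90,638.06×0.119 − £2,280.00) / (£90,638.06 + £2,280.00) = 0.091542

9.15%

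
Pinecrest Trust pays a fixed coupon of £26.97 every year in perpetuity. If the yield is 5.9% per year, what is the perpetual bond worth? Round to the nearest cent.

Level perpetuity: PV = C / r = £26.97 / 0.059 = £457.12

£457.12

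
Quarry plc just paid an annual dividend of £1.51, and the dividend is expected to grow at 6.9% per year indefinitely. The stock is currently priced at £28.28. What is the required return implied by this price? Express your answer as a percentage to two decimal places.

D₁ = £1.51 × 1.069 = £1.6142
P = D₁/(r − g) ⇒ r = D₁/P + g = £1.6142/£28.28 + 0.069 = 0.057079 + 0.069 = 0.126079

12.61%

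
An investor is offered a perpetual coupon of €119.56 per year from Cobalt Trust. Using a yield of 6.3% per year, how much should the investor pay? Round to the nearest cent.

Level perpetuity: PV = C / r = €119.56 / 0.063 = €1,897.78

€1897.78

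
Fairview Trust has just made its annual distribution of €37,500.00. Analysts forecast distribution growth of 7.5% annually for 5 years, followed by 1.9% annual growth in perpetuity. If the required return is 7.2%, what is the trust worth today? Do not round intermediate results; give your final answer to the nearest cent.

€920215.72

D_1 = 40312.50000
D_2 = 43335.93750
D_3 = 46586.13281
D_4 = 50080.09277
D_5 = 53836.09973
Terminal value at year 5: TV = D_5×(1+g_2)/(r−g_2) = 54858.98563/0.053 = 1035075.20050
P_0 = D_1/(1+r)^1 + D_2/(1+r)^2 + D_3/(1+r)^3 + D_4/(1+r)^4 + D_5/(1+r)^5 + TV/(1+r)^5
    = 37604.94403 + 37710.18175 + 37815.71397 + 37921.54153 + 38027.66525 + 731135.67709 = 920215.72361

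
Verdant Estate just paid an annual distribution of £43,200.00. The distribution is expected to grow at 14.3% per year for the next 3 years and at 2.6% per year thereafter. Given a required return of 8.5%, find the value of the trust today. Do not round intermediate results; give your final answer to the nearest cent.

£1022227.30

D_1 = 49377.60000
D_2 = 56438.59680
D_3 = 64509.31614
Terminal value at year 3: TV = D_3×(1+g_2)/(r−g_2) = 66186.55836/0.059 = 1121806.07393
P_0 = D_1/(1+r)^1 + D_2/(1+r)^2 + D_3/(1+r)^3 + TV/(1+r)^3
    = 45509.30876 + 47942.06443 + 50504.86603 + 878271.06015 = 1022227.29937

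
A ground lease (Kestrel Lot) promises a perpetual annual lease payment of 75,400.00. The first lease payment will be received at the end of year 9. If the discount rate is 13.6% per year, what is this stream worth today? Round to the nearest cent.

199896.77

Value at end of year 8: C / r = 75,400.00 / 0.136 = 554,411.7647
Discount to today: PV = 554,411.7647 / (1 + 0.136)^8 = 554,411.7647 / 2.773490 = 199,896.77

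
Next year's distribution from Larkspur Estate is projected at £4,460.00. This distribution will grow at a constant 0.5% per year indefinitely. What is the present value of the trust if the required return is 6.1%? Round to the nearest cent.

£79642.86

Growing perpetuity: P = D₁ / (r − g) = £4,460.0000 / (0.061 − 0.005) = £79,642.86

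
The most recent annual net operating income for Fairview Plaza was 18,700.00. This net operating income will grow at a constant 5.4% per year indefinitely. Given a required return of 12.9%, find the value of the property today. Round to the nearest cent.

262797.33

D₁ = D₀ × (1 + g) = 18,700.00 × 1.054 = 19,709.8000
Growing perpetuity: P = D₁ / (r − g) = 19,709.8000 / (0.129 − 0.054) = 262,797.33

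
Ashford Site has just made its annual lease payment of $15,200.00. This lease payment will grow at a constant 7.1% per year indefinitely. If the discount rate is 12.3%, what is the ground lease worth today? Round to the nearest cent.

$313061.54

D₁ = D₀ × (1 + g) = $15,200.00 × 1.071 = $16,279.2000
Growing perpetuity: P = D₁ / (r − g) = $16,279.2000 / (0.123 − 0.071) = $313,061.54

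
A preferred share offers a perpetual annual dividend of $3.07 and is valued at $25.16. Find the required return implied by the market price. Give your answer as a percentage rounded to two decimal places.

12.20%

P = C/r ⇒ r = C/P = $3.07/$25.16 = 0.122019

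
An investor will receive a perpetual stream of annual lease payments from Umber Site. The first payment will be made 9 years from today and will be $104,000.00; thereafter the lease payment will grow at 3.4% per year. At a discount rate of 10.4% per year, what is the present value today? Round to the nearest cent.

$673259.84

Value at end of year 8: C₁ / (r − g) = $104,000.00 / (0.104 − 0.034) = $1,485,714.2857
Discount to today: PV = $1,485,714.2857 / (1 + 0.104)^8 = $1,485,714.2857 / 2.206747 = $673,259.84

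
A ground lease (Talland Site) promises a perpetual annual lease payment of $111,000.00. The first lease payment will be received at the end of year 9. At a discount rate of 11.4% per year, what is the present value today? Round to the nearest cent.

Value at end of year 8: C / r = $111,000.00 / 0.114 = $973,684.2105
Discount to today: PV = $973,684.2105 / (1 + 0.114)^8 = $973,684.2105 / 2.371819 = $410,522.16

$410522.16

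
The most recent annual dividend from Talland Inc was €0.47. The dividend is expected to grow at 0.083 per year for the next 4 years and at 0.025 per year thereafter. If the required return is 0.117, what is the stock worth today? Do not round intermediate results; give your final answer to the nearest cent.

D_1 = 0.50901
D_2 = 0.55126
D_3 = 0.59701
D_4 = 0.64656
Terminal value at year 4: TV = D_4×(1+g_2)/(r−g_2) = 0.66273/0.092 = 7.20357
P_0 = D_1/(1+r)^1 + D_2/(1+r)^2 + D_3/(1+r)^3 + D_4/(1+r)^4 + TV/(1+r)^4
    = 0.45569 + 0.44182 + 0.42837 + 0.41534 + 4.62738 = 6.36861

€6.37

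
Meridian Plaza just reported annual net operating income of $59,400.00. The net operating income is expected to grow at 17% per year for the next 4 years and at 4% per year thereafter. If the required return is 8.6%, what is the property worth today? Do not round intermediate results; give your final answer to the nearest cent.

$2096436.05

D_1 = 69498.00000
D_2 = 81312.66000
D_3 = 95135.81220
D_4 = 111308.90027
Terminal value at year 4: TV = D_4×(1+g_2)/(r−g_2) = 115761.25628/0.046 = 2516549.04967
P_0 = D_1/(1+r)^1 + D_2/(1+r)^2 + D_3/(1+r)^3 + D_4/(1+r)^4 + TV/(1+r)^4
    = 63994.47514 + 68944.32404 + 74277.03419 + 80022.21916 + 1809197.99831 = 2096436.05084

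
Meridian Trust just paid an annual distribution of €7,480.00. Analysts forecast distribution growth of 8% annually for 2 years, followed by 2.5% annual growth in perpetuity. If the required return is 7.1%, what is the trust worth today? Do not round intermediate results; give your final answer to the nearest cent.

D_1 = 8078.40000
D_2 = 8724.67200
Terminal value at year 2: TV = D_2×(1+g_2)/(r−g_2) = 8942.78880/0.046 = 194408.45217
P_0 = D_1/(1+r)^1 + D_2/(1+r)^2 + TV/(1+r)^2
    = 7542.85714 + 7606.24250 + 169486.92520 = 184636.02484

€184636.02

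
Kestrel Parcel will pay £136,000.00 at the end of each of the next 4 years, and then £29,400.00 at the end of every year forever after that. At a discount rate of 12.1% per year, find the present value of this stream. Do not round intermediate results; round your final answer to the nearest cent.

PV of 4-year annuity: £136,000.00 × [1 − (1+0.121)^−4] / 0.121 = 412211.02278
Perpetuity value at year 4: £29,400.00 / 0.121 = 242975.20661
PV of perpetuity: 242975.20661 / (1+0.121)^4 = 153864.88257
Total PV = 412211.02278 + 153864.88257 = 566075.90535

£566075.91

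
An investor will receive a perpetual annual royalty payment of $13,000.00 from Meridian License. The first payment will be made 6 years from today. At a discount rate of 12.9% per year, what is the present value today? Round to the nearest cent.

$54939.40

Value at end of year 5: C / r = $13,000.00 / 0.129 = $100,775.1938
Discount to today: PV = $100,775.1938 / (1 + 0.129)^5 = $100,775.1938 / 1.834297 = $54,939.40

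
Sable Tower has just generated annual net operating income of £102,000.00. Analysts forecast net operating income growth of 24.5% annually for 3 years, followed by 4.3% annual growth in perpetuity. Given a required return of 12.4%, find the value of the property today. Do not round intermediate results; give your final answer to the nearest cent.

D_1 = 126990.00000
D_2 = 158102.55000
D_3 = 196837.67475
Terminal value at year 3: TV = D_3×(1+g_2)/(r−g_2) = 205301.69476/0.081 = 2534588.82425
P_0 = D_1/(1+r)^1 + D_2/(1+r)^2 + D_3/(1+r)^3 + TV/(1+r)^3
    = 112980.42705 + 125142.91074 + 138614.70095 + 1784878.18636 = 2161616.22510

£2161616.23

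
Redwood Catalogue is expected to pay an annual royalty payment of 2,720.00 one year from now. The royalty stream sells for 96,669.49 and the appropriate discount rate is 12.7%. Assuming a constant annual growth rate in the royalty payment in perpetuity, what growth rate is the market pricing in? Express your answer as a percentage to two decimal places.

9.89%

P = D₁/(r−g) ⇒ g = r − D₁/P = 0.127 − 2,720.00/96,669.49 = 0.098863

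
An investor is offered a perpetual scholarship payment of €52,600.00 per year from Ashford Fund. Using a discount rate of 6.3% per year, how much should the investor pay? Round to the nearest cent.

Level perpetuity: PV = C / r = €52,600.00 / 0.063 = €834,920.63

€834920.63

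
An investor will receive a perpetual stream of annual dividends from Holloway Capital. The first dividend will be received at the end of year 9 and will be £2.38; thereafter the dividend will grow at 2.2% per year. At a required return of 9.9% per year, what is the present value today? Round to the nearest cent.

£14.52

Value at end of year 8: C₁ / (r − g) = £2.38 / (0.099 − 0.022) = £30.9091
Discount to today: PV = £30.9091 / (1 + 0.099)^8 = £30.9091 / 2.128049 = £14.52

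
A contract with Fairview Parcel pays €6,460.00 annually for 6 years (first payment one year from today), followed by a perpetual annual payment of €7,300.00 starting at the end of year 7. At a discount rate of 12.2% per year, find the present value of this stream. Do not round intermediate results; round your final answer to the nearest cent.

PV of 6-year annuity: €6,460.00 × [1 − (1+0.122)^−6] / 0.122 = 26409.92578
Perpetuity value at year 6: €7,300.00 / 0.122 = 59836.06557
PV of perpetuity: 59836.06557 / (1+0.122)^6 = 29992.03180
Total PV = 26409.92578 + 29992.03180 = 56401.95758

€56401.96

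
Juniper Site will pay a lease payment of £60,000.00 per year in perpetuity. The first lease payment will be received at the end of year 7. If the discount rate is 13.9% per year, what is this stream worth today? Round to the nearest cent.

Value at end of year 6: C / r = £60,000.00 / 0.139 = £431,654.6763
Discount to today: PV = £431,654.6763 / (1 + 0.139)^6 = £431,654.6763 / 2.183445 = £197,694.28

£197694.28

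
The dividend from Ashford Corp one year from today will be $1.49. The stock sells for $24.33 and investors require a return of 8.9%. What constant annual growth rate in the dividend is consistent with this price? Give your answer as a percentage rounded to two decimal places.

P = D₁/(r−g) ⇒ g = r − D₁/P = 0.089 − $1.49/$24.33 = 0.027759

2.78%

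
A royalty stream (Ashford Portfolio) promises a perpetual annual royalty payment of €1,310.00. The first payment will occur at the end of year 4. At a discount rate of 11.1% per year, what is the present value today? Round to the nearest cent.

€8606.10

Value at end of year 3: C / r = €1,310.00 / 0.111 = €11,801.8018
Discount to today: PV = €11,801.8018 / (1 + 0.111)^3 = €11,801.8018 / 1.371331 = €8,606.10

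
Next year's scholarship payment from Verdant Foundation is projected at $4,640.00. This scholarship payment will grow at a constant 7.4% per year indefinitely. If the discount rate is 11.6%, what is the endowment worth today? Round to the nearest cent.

Growing perpetuity: P = D₁ / (r − g) = $4,640.0000 / (0.116 − 0.074) = $110,476.19

$110476.19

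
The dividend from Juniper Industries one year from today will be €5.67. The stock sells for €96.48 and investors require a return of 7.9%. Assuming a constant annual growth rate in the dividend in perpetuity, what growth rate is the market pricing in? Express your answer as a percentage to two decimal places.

2.02%

P = D₁/(r−g) ⇒ g = r − D₁/P = 0.079 − €5.67/€96.48 = 0.020231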